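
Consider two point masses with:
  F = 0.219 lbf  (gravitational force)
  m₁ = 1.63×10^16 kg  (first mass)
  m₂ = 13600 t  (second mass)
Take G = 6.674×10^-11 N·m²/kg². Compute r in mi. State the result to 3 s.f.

From Newton's law of gravitation: r = √(G·m₁m₂/F).
F = 0.219 lbf = 0.9742 N; m₁ = 1.63×10^16 kg; m₂ = 13600 t = 1.360×10^7 kg; G = 6.674×10^-11 N·m²/kg².
r = 3.897×10^6 m
3.897×10^6 m × (1 mi / 1609 m) = 2422 mi

2420 mi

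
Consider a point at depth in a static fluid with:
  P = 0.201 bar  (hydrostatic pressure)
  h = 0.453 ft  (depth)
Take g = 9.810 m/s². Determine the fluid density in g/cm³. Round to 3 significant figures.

Rearranging: ρ = P/(g·h).
P = 0.201 bar = 20100 Pa; h = 0.453 ft = 0.1381 m; g = 9.810 m/s².
ρ = 14839 kg/m³
14839 kg/m³ × (1 g/cm³ / 1000 kg/m³) = 14.84 g/cm³

14.8 g/cm³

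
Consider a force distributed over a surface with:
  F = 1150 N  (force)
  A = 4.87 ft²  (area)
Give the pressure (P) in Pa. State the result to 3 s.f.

Directly: P = F/A.
F = 1150 N; A = 4.87 ft² = 0.4524 m².
P = 2542 Pa  (the unit combination reduces to kg/(m·s²) = Pa)

2540 Pa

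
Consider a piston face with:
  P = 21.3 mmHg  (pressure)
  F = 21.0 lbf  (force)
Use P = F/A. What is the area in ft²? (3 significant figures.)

0.354 ft²

Solving P = F/A for A: A = F/P.
P = 21.3 mmHg = 2840 Pa; F = 21.0 lbf = 93.41 N.
A = 0.03289 m²
0.03289 m² × (1 ft² / 0.09290 m²) = 0.3541 ft²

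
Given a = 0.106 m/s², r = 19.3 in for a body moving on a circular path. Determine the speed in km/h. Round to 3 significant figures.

Rearranging a = v²/r for v: v = √(a·r).
a = 0.106 m/s²; r = 19.3 in = 0.4902 m.
v = 0.2280 m/s
0.2280 m/s × (1 km/h / 0.2778 m/s) = 0.8206 km/h

0.821 km/h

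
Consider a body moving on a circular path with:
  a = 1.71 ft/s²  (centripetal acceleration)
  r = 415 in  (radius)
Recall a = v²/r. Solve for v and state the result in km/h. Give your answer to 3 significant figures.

Solving a = v²/r for v: v = √(a·r).
a = 1.71 ft/s² = 0.5212 m/s²; r = 415 in = 10.54 m.
v = 2.344 m/s
2.344 m/s × (1 km/h / 0.2778 m/s) = 8.438 km/h

8.44 km/h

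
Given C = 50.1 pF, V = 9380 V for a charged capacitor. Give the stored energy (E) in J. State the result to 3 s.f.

E is given directly by: E = ½CV².
C = 50.1 pF = 5.010×10^-11 F; V = 9380 V.
E = 0.002204 J

0.00220 J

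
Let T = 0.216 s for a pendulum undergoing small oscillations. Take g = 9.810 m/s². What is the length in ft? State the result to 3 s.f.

Rearranging: L = g·(T/2π)².
T = 0.216 s; g = 9.810 m/s².
L = 0.01159 m
0.01159 m × (1 ft / 0.3048 m) = 0.03804 ft

0.0380 ft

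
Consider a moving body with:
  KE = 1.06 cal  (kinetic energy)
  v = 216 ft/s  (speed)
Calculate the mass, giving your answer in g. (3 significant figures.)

2.05 g

Rearranging KE = ½mv² for m: m = 2·KE/v².
KE = 1.06 cal = 4.435 J; v = 216 ft/s = 65.84 m/s.
m = 0.002046 kg
0.002046 kg × (1 g / 0.001000 kg) = 2.046 g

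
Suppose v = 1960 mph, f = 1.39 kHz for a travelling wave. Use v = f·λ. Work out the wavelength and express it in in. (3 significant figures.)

24.8 in

Rearranging: λ = v/f.
v = 1960 mph = 876.2 m/s; f = 1.39 kHz = 1390 Hz.
λ = 0.6304 m
0.6304 m × (1 in / 0.02540 m) = 24.82 in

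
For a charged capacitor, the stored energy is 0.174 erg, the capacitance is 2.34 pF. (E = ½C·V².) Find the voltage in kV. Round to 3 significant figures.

Solving E = ½C·V² for V: V = √(2E/C).
E = 0.174 erg = 1.740×10^-8 J; C = 2.34 pF = 2.340×10^-12 F.
V = 121.9 V  (the unit combination reduces to kg·m²/(A·s³) = V)
121.9 V × (1 kV / 1000 V) = 0.1219 kV

0.122 kV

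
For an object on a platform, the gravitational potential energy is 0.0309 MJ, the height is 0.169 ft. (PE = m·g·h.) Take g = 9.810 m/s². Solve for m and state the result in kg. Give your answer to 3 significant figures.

61100 kg

Rearranging: m = PE/(g·h).
PE = 0.0309 MJ = 30900 J; h = 0.169 ft = 0.05151 m; g = 9.810 m/s².
m = 61149 kg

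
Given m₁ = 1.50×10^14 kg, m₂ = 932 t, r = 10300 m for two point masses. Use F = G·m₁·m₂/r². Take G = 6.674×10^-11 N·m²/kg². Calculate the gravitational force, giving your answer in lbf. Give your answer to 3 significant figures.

19.8 lbf

From Newton's law of gravitation: F = Gm₁m₂/r².
m₁ = 1.50×10^14 kg; m₂ = 932 t = 9.320×10^5 kg; r = 10300 m; G = 6.674×10^-11 N·m²/kg².
F = 87.95 N  (the unit combination reduces to kg·m/s² = N)
87.95 N × (1 lbf / 4.448 N) = 19.77 lbf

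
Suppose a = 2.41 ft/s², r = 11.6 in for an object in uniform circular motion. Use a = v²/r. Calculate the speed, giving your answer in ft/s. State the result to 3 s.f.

Rearranging: v = √(a·r).
a = 2.41 ft/s² = 0.7346 m/s²; r = 11.6 in = 0.2946 m.
v = 0.4652 m/s
0.4652 m/s × (1 ft/s / 0.3048 m/s) = 1.526 ft/s

1.53 ft/s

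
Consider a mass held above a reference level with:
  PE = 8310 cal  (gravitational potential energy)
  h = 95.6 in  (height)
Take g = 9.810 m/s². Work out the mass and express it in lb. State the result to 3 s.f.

Solving PE = m·g·h for m: m = PE/(g·h).
PE = 8310 cal = 34769 J; h = 95.6 in = 2.428 m; g = 9.810 m/s².
m = 1460 kg
1460 kg × (1 lb / 0.4536 kg) = 3218 lb

3220 lb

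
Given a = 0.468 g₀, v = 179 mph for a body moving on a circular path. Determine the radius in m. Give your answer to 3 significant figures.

Solving a = v²/r for r: r = v²/a.
a = 0.468 g₀ = 4.590 m/s²; v = 179 mph = 80.02 m/s.
r = 1395 m

1400 m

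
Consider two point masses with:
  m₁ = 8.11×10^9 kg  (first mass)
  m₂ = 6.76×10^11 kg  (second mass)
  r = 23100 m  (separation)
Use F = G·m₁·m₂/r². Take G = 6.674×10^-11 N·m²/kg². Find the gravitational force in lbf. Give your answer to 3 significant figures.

Directly: F = Gm₁m₂/r².
m₁ = 8.11×10^9 kg; m₂ = 6.76×10^11 kg; r = 23100 m; G = 6.674×10^-11 N·m²/kg².
F = 685.7 N
685.7 N × (1 lbf / 4.448 N) = 154.1 lbf

154 lbf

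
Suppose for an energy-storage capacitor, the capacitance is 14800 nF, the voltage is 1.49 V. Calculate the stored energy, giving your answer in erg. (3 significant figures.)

Directly: E = ½CV².
C = 14800 nF = 1.480×10^-5 F; V = 1.49 V.
E = 1.643×10^-5 J
1.643×10^-5 J × (1 erg / 1.000×10^-7 J) = 164.3 erg

164 erg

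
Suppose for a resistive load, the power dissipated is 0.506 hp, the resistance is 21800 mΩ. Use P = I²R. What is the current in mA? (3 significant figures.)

Rearranging: I = √(P/R).
P = 0.506 hp = 377.3 W; R = 21800 mΩ = 21.80 Ω.
I = 4.160 A
4.160 A × (1 mA / 0.001000 A) = 4160 mA

4160 mA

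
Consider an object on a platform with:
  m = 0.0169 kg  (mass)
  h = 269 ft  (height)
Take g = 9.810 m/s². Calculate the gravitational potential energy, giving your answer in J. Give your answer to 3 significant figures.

13.6 J

Directly: PE = mgh.
m = 0.0169 kg; h = 269 ft = 81.99 m; g = 9.810 m/s².
PE = 13.59 J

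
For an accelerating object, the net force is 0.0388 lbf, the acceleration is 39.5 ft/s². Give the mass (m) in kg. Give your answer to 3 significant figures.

0.0143 kg

Solving F = m·a for m: m = F/a.
F = 0.0388 lbf = 0.1726 N; a = 39.5 ft/s² = 12.04 m/s².
m = 0.01434 kg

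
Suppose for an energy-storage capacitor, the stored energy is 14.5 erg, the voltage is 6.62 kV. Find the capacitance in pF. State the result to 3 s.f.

0.0662 pF

Solving E = ½C·V² for C: C = 2E/V².
E = 14.5 erg = 1.450×10^-6 J; V = 6.62 kV = 6620 V.
C = 6.617×10^-14 F
6.617×10^-14 F × (1 pF / 1.000×10^-12 F) = 0.06617 pF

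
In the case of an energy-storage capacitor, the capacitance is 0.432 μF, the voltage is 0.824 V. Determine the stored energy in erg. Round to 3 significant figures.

1.47 erg

E is given directly by: E = ½CV².
C = 0.432 μF = 4.320×10^-7 F; V = 0.824 V.
E = 1.467×10^-7 J
1.467×10^-7 J × (1 erg / 1.000×10^-7 J) = 1.467 erg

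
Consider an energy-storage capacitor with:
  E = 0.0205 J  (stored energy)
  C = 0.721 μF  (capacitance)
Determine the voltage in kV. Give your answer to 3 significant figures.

0.238 kV

Rearranging E = ½C·V² for V: V = √(2E/C).
E = 0.0205 J; C = 0.721 μF = 7.210×10^-7 F.
V = 238.5 V
238.5 V × (1 kV / 1000 V) = 0.2385 kV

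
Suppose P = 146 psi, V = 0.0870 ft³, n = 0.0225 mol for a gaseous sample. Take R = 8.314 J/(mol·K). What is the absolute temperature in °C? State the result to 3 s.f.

Solving PV = nRT for T: T = PV/(nR).
P = 146 psi = 1.007×10^6 Pa; V = 0.0870 ft³ = 0.002464 m³; n = 0.0225 mol; R = 8.314 J/(mol·K).
T = 13257 K
13257 K − 273.15 = 12984 °C

13000 °C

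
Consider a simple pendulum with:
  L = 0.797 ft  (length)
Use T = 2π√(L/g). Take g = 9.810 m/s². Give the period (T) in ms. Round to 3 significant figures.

T is given directly by: T = 2π√(L/g).
L = 0.797 ft = 0.2429 m; g = 9.810 m/s².
T = 0.9887 s
0.9887 s × (1 ms / 0.001000 s) = 988.7 ms

989 ms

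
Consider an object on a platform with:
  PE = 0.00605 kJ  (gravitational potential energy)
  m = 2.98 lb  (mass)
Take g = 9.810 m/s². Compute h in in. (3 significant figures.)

18.0 in

Rearranging: h = PE/(m·g).
PE = 0.00605 kJ = 6.050 J; m = 2.98 lb = 1.352 kg; g = 9.810 m/s².
h = 0.4563 m
0.4563 m × (1 in / 0.02540 m) = 17.96 in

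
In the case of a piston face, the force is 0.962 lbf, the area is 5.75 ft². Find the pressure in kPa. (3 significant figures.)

0.00801 kPa

P is given directly by: P = F/A.
F = 0.962 lbf = 4.279 N; A = 5.75 ft² = 0.5342 m².
P = 8.011 Pa
8.011 Pa × (1 kPa / 1000 Pa) = 0.008011 kPa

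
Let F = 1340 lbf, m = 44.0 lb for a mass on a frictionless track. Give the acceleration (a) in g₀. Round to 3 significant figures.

30.5 g₀

Rearranging F = m·a for a: a = F/m.
F = 1340 lbf = 5961 N; m = 44.0 lb = 19.96 kg.
a = 298.7 m/s²
298.7 m/s² × (1 g₀ / 9.807 m/s²) = 30.45 g₀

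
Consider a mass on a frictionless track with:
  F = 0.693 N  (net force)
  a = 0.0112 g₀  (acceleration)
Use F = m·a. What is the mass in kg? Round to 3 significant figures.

6.31 kg

Rearranging F = m·a for m: m = F/a.
F = 0.693 N; a = 0.0112 g₀ = 0.1098 m/s².
m = 6.309 kg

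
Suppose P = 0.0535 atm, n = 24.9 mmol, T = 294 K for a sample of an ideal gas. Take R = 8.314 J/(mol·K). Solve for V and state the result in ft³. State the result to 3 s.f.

0.396 ft³

From the ideal-gas law: V = nRT/P.
P = 0.0535 atm = 5421 Pa; n = 24.9 mmol = 0.02490 mol; T = 294 K; R = 8.314 J/(mol·K).
V = 0.01123 m³
0.01123 m³ × (1 ft³ / 0.02832 m³) = 0.3965 ft³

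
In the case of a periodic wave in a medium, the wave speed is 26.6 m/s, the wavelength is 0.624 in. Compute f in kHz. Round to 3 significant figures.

Rearranging: f = v/λ.
v = 26.6 m/s; λ = 0.624 in = 0.01585 m.
f = 1678 Hz
1678 Hz × (1 kHz / 1000 Hz) = 1.678 kHz

1.68 kHz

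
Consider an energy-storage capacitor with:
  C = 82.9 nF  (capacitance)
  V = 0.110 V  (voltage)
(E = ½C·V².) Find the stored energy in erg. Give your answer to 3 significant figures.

0.00502 erg

Directly: E = ½CV².
C = 82.9 nF = 8.290×10^-8 F; V = 0.110 V.
E = 5.015×10^-10 J
5.015×10^-10 J × (1 erg / 1.000×10^-7 J) = 0.005015 erg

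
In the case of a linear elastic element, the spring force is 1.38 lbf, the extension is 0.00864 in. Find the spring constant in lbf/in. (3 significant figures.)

Rearranging F = k·x for k: k = F/x.
F = 1.38 lbf = 6.139 N; x = 0.00864 in = 2.195×10^-4 m.
k = 27972 N/m
27972 N/m × (1 lbf/in / 175.1 N/m) = 159.7 lbf/in

160 lbf/in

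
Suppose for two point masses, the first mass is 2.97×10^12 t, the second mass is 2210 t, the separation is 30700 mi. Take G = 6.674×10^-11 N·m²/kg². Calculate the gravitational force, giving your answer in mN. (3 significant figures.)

0.179 mN

Directly: F = Gm₁m₂/r².
m₁ = 2.97×10^12 t = 2.970×10^15 kg; m₂ = 2210 t = 2.210×10^6 kg; r = 30700 mi = 4.941×10^7 m; G = 6.674×10^-11 N·m²/kg².
F = 1.795×10^-4 N  (the unit combination reduces to kg·m/s² = N)
1.795×10^-4 N × (1 mN / 0.001000 N) = 0.1795 mN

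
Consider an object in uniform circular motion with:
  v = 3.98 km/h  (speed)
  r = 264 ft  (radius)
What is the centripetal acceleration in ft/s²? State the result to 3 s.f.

a is given directly by: a = v²/r.
v = 3.98 km/h = 1.106 m/s; r = 264 ft = 80.47 m.
a = 0.01519 m/s²
0.01519 m/s² × (1 ft/s² / 0.3048 m/s²) = 0.04983 ft/s²

0.0498 ft/s²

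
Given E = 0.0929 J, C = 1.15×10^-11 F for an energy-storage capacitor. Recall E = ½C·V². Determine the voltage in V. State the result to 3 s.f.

1.27×10^5 V

Rearranging: V = √(2E/C).
E = 0.0929 J; C = 1.15×10^-11 F.
V = 1.271×10^5 V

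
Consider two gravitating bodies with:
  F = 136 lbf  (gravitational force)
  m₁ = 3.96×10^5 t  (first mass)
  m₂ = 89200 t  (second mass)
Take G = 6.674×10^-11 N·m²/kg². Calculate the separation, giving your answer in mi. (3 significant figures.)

0.0388 mi

From Newton's law of gravitation: r = √(G·m₁m₂/F).
F = 136 lbf = 605.0 N; m₁ = 3.96×10^5 t = 3.960×10^8 kg; m₂ = 89200 t = 8.920×10^7 kg; G = 6.674×10^-11 N·m²/kg².
r = 62.43 m
62.43 m × (1 mi / 1609 m) = 0.03879 mi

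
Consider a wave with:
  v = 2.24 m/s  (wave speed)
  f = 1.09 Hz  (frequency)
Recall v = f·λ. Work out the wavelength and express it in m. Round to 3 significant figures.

Rearranging: λ = v/f.
v = 2.24 m/s; f = 1.09 Hz.
λ = 2.055 m

2.06 m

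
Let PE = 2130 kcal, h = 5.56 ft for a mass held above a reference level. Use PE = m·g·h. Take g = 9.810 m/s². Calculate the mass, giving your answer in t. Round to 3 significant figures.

536 t

Rearranging PE = m·g·h for m: m = PE/(g·h).
PE = 2130 kcal = 8.912×10^6 J; h = 5.56 ft = 1.695 m; g = 9.810 m/s².
m = 5.361×10^5 kg
5.361×10^5 kg × (1 t / 1000 kg) = 536.1 t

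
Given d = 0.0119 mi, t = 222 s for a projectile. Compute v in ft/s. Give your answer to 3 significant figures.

Directly: v = d/t.
d = 0.0119 mi = 19.15 m; t = 222 s.
v = 0.08627 m/s
0.08627 m/s × (1 ft/s / 0.3048 m/s) = 0.2830 ft/s

0.283 ft/s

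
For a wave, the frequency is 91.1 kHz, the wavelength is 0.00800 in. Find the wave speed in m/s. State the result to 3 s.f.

18.5 m/s

v is given directly by: v = fλ.
f = 91.1 kHz = 91100 Hz; λ = 0.00800 in = 2.032×10^-4 m.
v = 18.51 m/s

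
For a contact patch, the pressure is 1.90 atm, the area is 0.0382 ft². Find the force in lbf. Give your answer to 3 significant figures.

Solving P = F/A for F: F = P·A.
P = 1.90 atm = 1.925×10^5 Pa; A = 0.0382 ft² = 0.003549 m².
F = 683.2 N
683.2 N × (1 lbf / 4.448 N) = 153.6 lbf

154 lbf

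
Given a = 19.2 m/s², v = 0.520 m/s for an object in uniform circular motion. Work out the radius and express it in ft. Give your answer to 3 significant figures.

0.0462 ft

Solving a = v²/r for r: r = v²/a.
a = 19.2 m/s²; v = 0.520 m/s.
r = 0.01408 m
0.01408 m × (1 ft / 0.3048 m) = 0.04621 ft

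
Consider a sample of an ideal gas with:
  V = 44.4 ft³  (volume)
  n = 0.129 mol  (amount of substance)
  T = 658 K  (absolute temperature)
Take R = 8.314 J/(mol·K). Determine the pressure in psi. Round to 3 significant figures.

0.0814 psi

P is given directly by: P = nRT/V.
V = 44.4 ft³ = 1.257 m³; n = 0.129 mol; T = 658 K; R = 8.314 J/(mol·K).
P = 561.3 Pa  (the unit combination reduces to kg/(m·s²) = Pa)
561.3 Pa × (1 psi / 6895 Pa) = 0.08141 psi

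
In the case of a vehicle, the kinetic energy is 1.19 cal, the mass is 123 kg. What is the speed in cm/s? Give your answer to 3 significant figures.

Rearranging KE = ½mv² for v: v = √(2·KE/m).
KE = 1.19 cal = 4.979 J; m = 123 kg.
v = 0.2845 m/s
0.2845 m/s × (1 cm/s / 0.01000 m/s) = 28.45 cm/s

28.5 cm/s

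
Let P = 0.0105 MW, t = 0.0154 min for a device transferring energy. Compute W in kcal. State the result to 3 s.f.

Rearranging P = W/t for W: W = P·t.
P = 0.0105 MW = 10500 W; t = 0.0154 min = 0.9240 s.
W = 9702 J  (the unit combination reduces to kg·m²/s² = J)
9702 J × (1 kcal / 4184 J) = 2.319 kcal

2.32 kcal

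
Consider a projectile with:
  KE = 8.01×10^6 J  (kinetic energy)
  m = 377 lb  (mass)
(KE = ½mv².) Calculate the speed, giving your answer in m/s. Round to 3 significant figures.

306 m/s

Rearranging: v = √(2·KE/m).
KE = 8.01×10^6 J; m = 377 lb = 171.0 kg.
v = 306.1 m/s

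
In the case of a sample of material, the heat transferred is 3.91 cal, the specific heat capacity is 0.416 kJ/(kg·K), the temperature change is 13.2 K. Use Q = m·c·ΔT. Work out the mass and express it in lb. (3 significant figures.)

0.00657 lb

Rearranging: m = Q/(c·ΔT).
Q = 3.91 cal = 16.36 J; c = 0.416 kJ/(kg·K) = 416.0 J/(kg·K); ΔT = 13.2 K.
m = 0.002979 kg
0.002979 kg × (1 lb / 0.4536 kg) = 0.006568 lb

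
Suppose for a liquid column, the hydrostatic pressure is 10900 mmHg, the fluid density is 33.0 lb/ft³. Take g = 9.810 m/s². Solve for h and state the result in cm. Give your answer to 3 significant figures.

Solving P = ρ·g·h for h: h = P/(ρ·g).
P = 10900 mmHg = 1.453×10^6 Pa; ρ = 33.0 lb/ft³ = 528.6 kg/m³; g = 9.810 m/s².
h = 280.2 m
280.2 m × (1 cm / 0.01000 m) = 28024 cm

28000 cm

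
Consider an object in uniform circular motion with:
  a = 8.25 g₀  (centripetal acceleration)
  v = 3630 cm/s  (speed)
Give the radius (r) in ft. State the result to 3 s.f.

53.4 ft

Rearranging: r = v²/a.
a = 8.25 g₀ = 80.90 m/s²; v = 3630 cm/s = 36.30 m/s.
r = 16.29 m
16.29 m × (1 ft / 0.3048 m) = 53.43 ft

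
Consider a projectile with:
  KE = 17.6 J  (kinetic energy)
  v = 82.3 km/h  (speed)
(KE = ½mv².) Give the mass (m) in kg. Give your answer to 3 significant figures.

0.0674 kg

Rearranging KE = ½mv² for m: m = 2·KE/v².
KE = 17.6 J; v = 82.3 km/h = 22.86 m/s.
m = 0.06735 kg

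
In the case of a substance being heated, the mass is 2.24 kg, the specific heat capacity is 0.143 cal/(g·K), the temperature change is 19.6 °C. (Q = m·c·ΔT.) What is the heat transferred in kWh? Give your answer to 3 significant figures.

Q is given directly by: Q = mcΔT.
m = 2.24 kg; c = 0.143 cal/(g·K) = 598.3 J/(kg·K); ΔT = 19.6 °C = 19.60 K.
Q = 26268 J
26268 J × (1 kWh / 3.600×10^6 J) = 0.007297 kWh

0.00730 kWh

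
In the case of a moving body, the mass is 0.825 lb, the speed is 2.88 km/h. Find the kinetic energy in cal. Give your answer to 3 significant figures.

KE is given directly by: KE = ½mv².
m = 0.825 lb = 0.3742 kg; v = 2.88 km/h = 0.8000 m/s.
KE = 0.1197 J  (the unit combination reduces to kg·m²/s² = J)
0.1197 J × (1 cal / 4.184 J) = 0.02862 cal

0.0286 cal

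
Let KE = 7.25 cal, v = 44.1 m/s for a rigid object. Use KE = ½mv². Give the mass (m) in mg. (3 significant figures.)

Rearranging KE = ½mv² for m: m = 2·KE/v².
KE = 7.25 cal = 30.33 J; v = 44.1 m/s.
m = 0.03119 kg
0.03119 kg × (1 mg / 1.000×10^-6 kg) = 31195 mg

31200 mg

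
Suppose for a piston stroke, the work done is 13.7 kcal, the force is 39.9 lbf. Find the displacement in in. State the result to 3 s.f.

Rearranging W = F·d for d: d = W/F.
W = 13.7 kcal = 57321 J; F = 39.9 lbf = 177.5 N.
d = 323.0 m
323.0 m × (1 in / 0.02540 m) = 12715 in

12700 in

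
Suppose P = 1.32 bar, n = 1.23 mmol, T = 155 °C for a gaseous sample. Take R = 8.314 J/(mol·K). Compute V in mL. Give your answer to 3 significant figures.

Solving PV = nRT for V: V = nRT/P.
P = 1.32 bar = 1.320×10^5 Pa; n = 1.23 mmol = 0.001230 mol; T = 155 °C = 428.1 K; R = 8.314 J/(mol·K).
V = 3.317×10^-5 m³
3.317×10^-5 m³ × (1 mL / 1.000×10^-6 m³) = 33.17 mL

33.2 mL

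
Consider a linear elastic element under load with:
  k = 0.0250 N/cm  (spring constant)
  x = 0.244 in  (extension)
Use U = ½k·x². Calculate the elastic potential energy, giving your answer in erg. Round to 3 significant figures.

Directly: U = ½kx².
k = 0.0250 N/cm = 2.500 N/m; x = 0.244 in = 0.006198 m.
U = 4.801×10^-5 J  (the unit combination reduces to kg·m²/s² = J)
4.801×10^-5 J × (1 erg / 1.000×10^-7 J) = 480.1 erg

480 erg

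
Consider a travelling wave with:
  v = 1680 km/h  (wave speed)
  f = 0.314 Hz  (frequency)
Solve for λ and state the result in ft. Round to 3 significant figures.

4880 ft

Solving v = f·λ for λ: λ = v/f.
v = 1680 km/h = 466.7 m/s; f = 0.314 Hz.
λ = 1486 m
1486 m × (1 ft / 0.3048 m) = 4876 ft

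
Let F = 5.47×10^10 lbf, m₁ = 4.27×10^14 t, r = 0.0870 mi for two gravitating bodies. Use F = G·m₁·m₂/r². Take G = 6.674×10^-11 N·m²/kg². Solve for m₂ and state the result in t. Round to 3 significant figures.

1.67×10^5 t

Solving F = G·m₁·m₂/r² for m₂: m₂ = F·r²/(G·m₁).
F = 5.47×10^10 lbf = 2.433×10^11 N; m₁ = 4.27×10^14 t = 4.270×10^17 kg; r = 0.0870 mi = 140.0 m; G = 6.674×10^-11 N·m²/kg².
m₂ = 1.674×10^8 kg
1.674×10^8 kg × (1 t / 1000 kg) = 1.674×10^5 t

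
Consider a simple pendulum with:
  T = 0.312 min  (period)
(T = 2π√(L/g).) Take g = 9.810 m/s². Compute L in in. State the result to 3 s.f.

3430 in

Rearranging T = 2π√(L/g) for L: L = g·(T/2π)².
T = 0.312 min = 18.72 s; g = 9.810 m/s².
L = 87.08 m
87.08 m × (1 in / 0.02540 m) = 3428 in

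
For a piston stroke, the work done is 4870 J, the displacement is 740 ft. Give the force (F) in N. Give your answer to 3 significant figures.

Rearranging: F = W/d.
W = 4870 J; d = 740 ft = 225.6 m.
F = 21.59 N  (the unit combination reduces to kg·m/s² = N)

21.6 N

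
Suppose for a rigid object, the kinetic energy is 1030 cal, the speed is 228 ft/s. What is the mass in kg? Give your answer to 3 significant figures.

Solving KE = ½mv² for m: m = 2·KE/v².
KE = 1030 cal = 4310 J; v = 228 ft/s = 69.49 m/s.
m = 1.785 kg

1.78 kg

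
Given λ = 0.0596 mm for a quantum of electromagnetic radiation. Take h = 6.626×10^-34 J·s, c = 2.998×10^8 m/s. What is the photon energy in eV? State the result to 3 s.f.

0.0208 eV

E is given directly by: E = hc/λ.
λ = 0.0596 mm = 5.960×10^-5 m; h = 6.626×10^-34 J·s; c = 2.998×10^8 m/s.
E = 3.333×10^-21 J
3.333×10^-21 J × (1 eV / 1.602×10^-19 J) = 0.02080 eV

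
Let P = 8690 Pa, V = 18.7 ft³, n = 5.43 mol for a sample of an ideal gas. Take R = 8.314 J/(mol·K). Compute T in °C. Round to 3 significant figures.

Rearranging: T = PV/(nR).
P = 8690 Pa; V = 18.7 ft³ = 0.5295 m³; n = 5.43 mol; R = 8.314 J/(mol·K).
T = 101.9 K
101.9 K − 273.15 = -171.2 °C

-171 °C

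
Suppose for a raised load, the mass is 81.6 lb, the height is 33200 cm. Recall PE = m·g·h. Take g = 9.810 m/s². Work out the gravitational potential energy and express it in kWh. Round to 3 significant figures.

Directly: PE = mgh.
m = 81.6 lb = 37.01 kg; h = 33200 cm = 332.0 m; g = 9.810 m/s².
PE = 1.205×10^5 J  (the unit combination reduces to kg·m²/s² = J)
1.205×10^5 J × (1 kWh / 3.600×10^6 J) = 0.03349 kWh

0.0335 kWh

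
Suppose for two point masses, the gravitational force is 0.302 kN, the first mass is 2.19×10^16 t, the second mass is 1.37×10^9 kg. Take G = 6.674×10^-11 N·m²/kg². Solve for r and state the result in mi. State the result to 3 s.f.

50600 mi

Solving F = G·m₁·m₂/r² for r: r = √(G·m₁m₂/F).
F = 0.302 kN = 302.0 N; m₁ = 2.19×10^16 t = 2.190×10^19 kg; m₂ = 1.37×10^9 kg; G = 6.674×10^-11 N·m²/kg².
r = 8.143×10^7 m
8.143×10^7 m × (1 mi / 1609 m) = 50597 mi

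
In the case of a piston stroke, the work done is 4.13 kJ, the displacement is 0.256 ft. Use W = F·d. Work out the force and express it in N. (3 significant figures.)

Rearranging W = F·d for F: F = W/d.
W = 4.13 kJ = 4130 J; d = 0.256 ft = 0.07803 m.
F = 52929 N

52900 N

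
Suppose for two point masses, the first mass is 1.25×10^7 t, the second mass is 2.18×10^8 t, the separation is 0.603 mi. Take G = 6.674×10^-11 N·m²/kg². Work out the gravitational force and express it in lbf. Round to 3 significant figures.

43400 lbf

F is given directly by: F = Gm₁m₂/r².
m₁ = 1.25×10^7 t = 1.250×10^10 kg; m₂ = 2.18×10^8 t = 2.180×10^11 kg; r = 0.603 mi = 970.4 m; G = 6.674×10^-11 N·m²/kg².
F = 1.931×10^5 N
1.931×10^5 N × (1 lbf / 4.448 N) = 43414 lbf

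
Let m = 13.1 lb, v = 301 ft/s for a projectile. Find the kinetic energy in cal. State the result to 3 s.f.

KE is given directly by: KE = ½mv².
m = 13.1 lb = 5.942 kg; v = 301 ft/s = 91.74 m/s.
KE = 25007 J
25007 J × (1 cal / 4.184 J) = 5977 cal

5980 cal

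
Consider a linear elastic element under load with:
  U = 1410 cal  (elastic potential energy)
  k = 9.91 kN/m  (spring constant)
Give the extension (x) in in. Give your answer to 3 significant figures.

Rearranging U = ½k·x² for x: x = √(2U/k).
U = 1410 cal = 5899 J; k = 9.91 kN/m = 9910 N/m.
x = 1.091 m
1.091 m × (1 in / 0.02540 m) = 42.96 in

43.0 in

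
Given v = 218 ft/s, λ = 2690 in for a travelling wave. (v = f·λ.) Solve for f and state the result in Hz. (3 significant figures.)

0.972 Hz

Rearranging: f = v/λ.
v = 218 ft/s = 66.45 m/s; λ = 2690 in = 68.33 m.
f = 0.9725 Hz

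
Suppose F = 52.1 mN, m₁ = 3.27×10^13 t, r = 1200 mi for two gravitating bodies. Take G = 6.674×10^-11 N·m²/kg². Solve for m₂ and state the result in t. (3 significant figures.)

89.0 t

From Newton's law of gravitation: m₂ = F·r²/(G·m₁).
F = 52.1 mN = 0.05210 N; m₁ = 3.27×10^13 t = 3.270×10^16 kg; r = 1200 mi = 1.931×10^6 m; G = 6.674×10^-11 N·m²/kg².
m₂ = 89036 kg
89036 kg × (1 t / 1000 kg) = 89.04 t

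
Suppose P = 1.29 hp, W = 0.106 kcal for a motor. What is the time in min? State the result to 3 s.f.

0.00768 min

Rearranging P = W/t for t: t = W/P.
P = 1.29 hp = 962.0 W; W = 0.106 kcal = 443.5 J.
t = 0.4610 s
0.4610 s × (1 min / 60.00 s) = 0.007684 min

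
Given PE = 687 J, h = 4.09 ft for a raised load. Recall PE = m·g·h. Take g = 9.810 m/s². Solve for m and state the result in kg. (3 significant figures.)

56.2 kg

Solving PE = m·g·h for m: m = PE/(g·h).
PE = 687 J; h = 4.09 ft = 1.247 m; g = 9.810 m/s².
m = 56.18 kg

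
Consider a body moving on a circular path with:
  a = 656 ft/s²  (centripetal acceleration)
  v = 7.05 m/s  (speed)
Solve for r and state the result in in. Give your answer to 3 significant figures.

9.79 in

Solving a = v²/r for r: r = v²/a.
a = 656 ft/s² = 199.9 m/s²; v = 7.05 m/s.
r = 0.2486 m
0.2486 m × (1 in / 0.02540 m) = 9.786 in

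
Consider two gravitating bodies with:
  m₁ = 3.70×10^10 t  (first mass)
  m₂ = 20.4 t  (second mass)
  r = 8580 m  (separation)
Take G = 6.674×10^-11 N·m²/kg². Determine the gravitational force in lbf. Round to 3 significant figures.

0.154 lbf

F is given directly by: F = Gm₁m₂/r².
m₁ = 3.70×10^10 t = 3.700×10^13 kg; m₂ = 20.4 t = 20400 kg; r = 8580 m; G = 6.674×10^-11 N·m²/kg².
F = 0.6843 N  (the unit combination reduces to kg·m/s² = N)
0.6843 N × (1 lbf / 4.448 N) = 0.1538 lbf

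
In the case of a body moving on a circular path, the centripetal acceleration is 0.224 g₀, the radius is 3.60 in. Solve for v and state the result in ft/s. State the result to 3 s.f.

1.47 ft/s

Solving a = v²/r for v: v = √(a·r).
a = 0.224 g₀ = 2.197 m/s²; r = 3.60 in = 0.09144 m.
v = 0.4482 m/s
0.4482 m/s × (1 ft/s / 0.3048 m/s) = 1.470 ft/s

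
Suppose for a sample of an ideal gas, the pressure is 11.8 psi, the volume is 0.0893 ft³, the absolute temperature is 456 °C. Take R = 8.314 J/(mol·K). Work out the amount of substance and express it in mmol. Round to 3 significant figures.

33.9 mmol

From the ideal-gas law: n = PV/(RT).
P = 11.8 psi = 81358 Pa; V = 0.0893 ft³ = 0.002529 m³; T = 456 °C = 729.1 K; R = 8.314 J/(mol·K).
n = 0.03394 mol
0.03394 mol × (1 mmol / 0.001000 mol) = 33.94 mmol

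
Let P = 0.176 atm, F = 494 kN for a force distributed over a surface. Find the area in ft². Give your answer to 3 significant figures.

298 ft²

Rearranging P = F/A for A: A = F/P.
P = 0.176 atm = 17833 Pa; F = 494 kN = 4.940×10^5 N.
A = 27.70 m²
27.70 m² × (1 ft² / 0.09290 m²) = 298.2 ft²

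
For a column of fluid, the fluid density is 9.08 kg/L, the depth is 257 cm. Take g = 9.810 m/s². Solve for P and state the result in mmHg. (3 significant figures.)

P is given directly by: P = ρgh.
ρ = 9.08 kg/L = 9080 kg/m³; h = 257 cm = 2.570 m; g = 9.810 m/s².
P = 2.289×10^5 Pa
2.289×10^5 Pa × (1 mmHg / 133.3 Pa) = 1717 mmHg

1720 mmHg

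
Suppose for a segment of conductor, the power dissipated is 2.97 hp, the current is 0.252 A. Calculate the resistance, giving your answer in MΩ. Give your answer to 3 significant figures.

Rearranging P = I²R for R: R = P/I².
P = 2.97 hp = 2215 W; I = 0.252 A.
R = 34875 Ω
34875 Ω × (1 MΩ / 1.000×10^6 Ω) = 0.03488 MΩ

0.0349 MΩ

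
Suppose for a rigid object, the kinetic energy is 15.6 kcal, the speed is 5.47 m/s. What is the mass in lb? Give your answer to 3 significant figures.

Rearranging KE = ½mv² for m: m = 2·KE/v².
KE = 15.6 kcal = 65270 J; v = 5.47 m/s.
m = 4363 kg
4363 kg × (1 lb / 0.4536 kg) = 9618 lb

9620 lb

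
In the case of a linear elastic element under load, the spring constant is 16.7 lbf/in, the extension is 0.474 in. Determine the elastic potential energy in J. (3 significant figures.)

Directly: U = ½kx².
k = 16.7 lbf/in = 2925 N/m; x = 0.474 in = 0.01204 m.
U = 0.2120 J

0.212 J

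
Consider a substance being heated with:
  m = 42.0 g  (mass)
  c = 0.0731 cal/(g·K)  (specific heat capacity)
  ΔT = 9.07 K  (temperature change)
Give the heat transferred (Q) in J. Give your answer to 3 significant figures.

Directly: Q = mcΔT.
m = 42.0 g = 0.04200 kg; c = 0.0731 cal/(g·K) = 305.9 J/(kg·K); ΔT = 9.07 K.
Q = 116.5 J

117 J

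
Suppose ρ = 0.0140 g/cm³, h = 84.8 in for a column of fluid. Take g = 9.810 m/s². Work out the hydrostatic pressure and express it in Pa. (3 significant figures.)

296 Pa

P is given directly by: P = ρgh.
ρ = 0.0140 g/cm³ = 14.00 kg/m³; h = 84.8 in = 2.154 m; g = 9.810 m/s².
P = 295.8 Pa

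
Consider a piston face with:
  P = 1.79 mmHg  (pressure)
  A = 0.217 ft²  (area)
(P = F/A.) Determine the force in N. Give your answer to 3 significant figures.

4.81 N

Rearranging P = F/A for F: F = P·A.
P = 1.79 mmHg = 238.6 Pa; A = 0.217 ft² = 0.02016 m².
F = 4.811 N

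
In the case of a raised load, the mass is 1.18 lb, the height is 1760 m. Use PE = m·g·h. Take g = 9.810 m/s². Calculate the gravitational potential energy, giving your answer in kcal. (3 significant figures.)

Directly: PE = mgh.
m = 1.18 lb = 0.5352 kg; h = 1760 m; g = 9.810 m/s².
PE = 9241 J  (the unit combination reduces to kg·m²/s² = J)
9241 J × (1 kcal / 4184 J) = 2.209 kcal

2.21 kcal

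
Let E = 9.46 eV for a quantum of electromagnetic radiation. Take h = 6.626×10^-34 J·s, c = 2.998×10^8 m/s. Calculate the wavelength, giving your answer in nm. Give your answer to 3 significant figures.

Rearranging E = h·c/λ for λ: λ = hc/E.
E = 9.46 eV = 1.516×10^-18 J; h = 6.626×10^-34 J·s; c = 2.998×10^8 m/s.
λ = 1.311×10^-7 m
1.311×10^-7 m × (1 nm / 1.000×10^-9 m) = 131.1 nm

131 nm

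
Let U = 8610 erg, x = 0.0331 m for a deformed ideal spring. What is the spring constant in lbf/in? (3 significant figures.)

Solving U = ½k·x² for k: k = 2U/x².
U = 8610 erg = 8.610×10^-4 J; x = 0.0331 m.
k = 1.572 N/m
1.572 N/m × (1 lbf/in / 175.1 N/m) = 0.008975 lbf/in

0.00897 lbf/in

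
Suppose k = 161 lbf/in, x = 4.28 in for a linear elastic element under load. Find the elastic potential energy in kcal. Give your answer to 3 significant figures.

0.0398 kcal

U is given directly by: U = ½kx².
k = 161 lbf/in = 28195 N/m; x = 4.28 in = 0.1087 m.
U = 166.6 J
166.6 J × (1 kcal / 4184 J) = 0.03982 kcal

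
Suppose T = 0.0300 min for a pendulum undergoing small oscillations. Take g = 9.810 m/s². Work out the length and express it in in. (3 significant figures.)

Rearranging: L = g·(T/2π)².
T = 0.0300 min = 1.800 s; g = 9.810 m/s².
L = 0.8051 m
0.8051 m × (1 in / 0.02540 m) = 31.70 in

31.7 in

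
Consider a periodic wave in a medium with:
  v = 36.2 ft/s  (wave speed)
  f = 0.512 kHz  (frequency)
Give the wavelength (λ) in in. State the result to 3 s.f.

Solving v = f·λ for λ: λ = v/f.
v = 36.2 ft/s = 11.03 m/s; f = 0.512 kHz = 512.0 Hz.
λ = 0.02155 m
0.02155 m × (1 in / 0.02540 m) = 0.8484 in

0.848 in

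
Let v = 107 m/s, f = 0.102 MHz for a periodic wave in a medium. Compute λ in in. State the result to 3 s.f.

0.0413 in

Solving v = f·λ for λ: λ = v/f.
v = 107 m/s; f = 0.102 MHz = 1.020×10^5 Hz.
λ = 0.001049 m
0.001049 m × (1 in / 0.02540 m) = 0.04130 in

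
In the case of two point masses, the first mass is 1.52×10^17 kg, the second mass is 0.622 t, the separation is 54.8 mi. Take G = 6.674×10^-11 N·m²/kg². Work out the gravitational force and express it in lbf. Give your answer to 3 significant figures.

0.182 lbf

From Newton's law of gravitation: F = Gm₁m₂/r².
m₁ = 1.52×10^17 kg; m₂ = 0.622 t = 622.0 kg; r = 54.8 mi = 88192 m; G = 6.674×10^-11 N·m²/kg².
F = 0.8113 N  (the unit combination reduces to kg·m/s² = N)
0.8113 N × (1 lbf / 4.448 N) = 0.1824 lbf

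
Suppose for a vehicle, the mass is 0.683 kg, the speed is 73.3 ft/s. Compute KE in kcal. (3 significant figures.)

KE is given directly by: KE = ½mv².
m = 0.683 kg; v = 73.3 ft/s = 22.34 m/s.
KE = 170.5 J
170.5 J × (1 kcal / 4184 J) = 0.04074 kcal

0.0407 kcal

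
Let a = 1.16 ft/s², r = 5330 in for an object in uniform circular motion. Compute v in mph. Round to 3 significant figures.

15.5 mph

Solving a = v²/r for v: v = √(a·r).
a = 1.16 ft/s² = 0.3536 m/s²; r = 5330 in = 135.4 m.
v = 6.919 m/s
6.919 m/s × (1 mph / 0.4470 m/s) = 15.48 mph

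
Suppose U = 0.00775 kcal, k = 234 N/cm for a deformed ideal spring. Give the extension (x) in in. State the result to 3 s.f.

2.07 in

Solving U = ½k·x² for x: x = √(2U/k).
U = 0.00775 kcal = 32.43 J; k = 234 N/cm = 23400 N/m.
x = 0.05264 m
0.05264 m × (1 in / 0.02540 m) = 2.073 in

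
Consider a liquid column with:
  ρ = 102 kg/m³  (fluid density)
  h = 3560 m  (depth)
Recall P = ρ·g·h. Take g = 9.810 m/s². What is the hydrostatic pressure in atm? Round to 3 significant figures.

35.2 atm

Directly: P = ρgh.
ρ = 102 kg/m³; h = 3560 m; g = 9.810 m/s².
P = 3.562×10^6 Pa  (the unit combination reduces to kg/(m·s²) = Pa)
3.562×10^6 Pa × (1 atm / 1.013×10^5 Pa) = 35.16 atm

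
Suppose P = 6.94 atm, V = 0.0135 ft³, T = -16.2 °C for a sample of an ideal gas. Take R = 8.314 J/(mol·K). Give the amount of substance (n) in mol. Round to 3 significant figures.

Solving PV = nRT for n: n = PV/(RT).
P = 6.94 atm = 7.032×10^5 Pa; V = 0.0135 ft³ = 3.823×10^-4 m³; T = -16.2 °C = 256.9 K; R = 8.314 J/(mol·K).
n = 0.1258 mol

0.126 mol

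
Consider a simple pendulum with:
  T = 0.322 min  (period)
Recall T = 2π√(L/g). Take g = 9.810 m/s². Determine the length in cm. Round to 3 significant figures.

9280 cm

Solving T = 2π√(L/g) for L: L = g·(T/2π)².
T = 0.322 min = 19.32 s; g = 9.810 m/s².
L = 92.75 m
92.75 m × (1 cm / 0.01000 m) = 9275 cm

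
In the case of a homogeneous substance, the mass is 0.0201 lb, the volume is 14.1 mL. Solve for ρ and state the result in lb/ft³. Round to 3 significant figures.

ρ is given directly by: ρ = m/V.
m = 0.0201 lb = 0.009117 kg; V = 14.1 mL = 1.410×10^-5 m³.
ρ = 646.6 kg/m³
646.6 kg/m³ × (1 lb/ft³ / 16.02 kg/m³) = 40.37 lb/ft³

40.4 lb/ft³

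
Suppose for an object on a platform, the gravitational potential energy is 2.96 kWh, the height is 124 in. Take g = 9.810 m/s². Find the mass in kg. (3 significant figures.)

3.45×10^5 kg

Solving PE = m·g·h for m: m = PE/(g·h).
PE = 2.96 kWh = 1.066×10^7 J; h = 124 in = 3.150 m; g = 9.810 m/s².
m = 3.449×10^5 kg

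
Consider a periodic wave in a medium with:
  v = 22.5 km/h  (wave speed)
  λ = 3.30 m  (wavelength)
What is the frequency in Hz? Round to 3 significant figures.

1.89 Hz

Rearranging v = f·λ for f: f = v/λ.
v = 22.5 km/h = 6.250 m/s; λ = 3.30 m.
f = 1.894 Hz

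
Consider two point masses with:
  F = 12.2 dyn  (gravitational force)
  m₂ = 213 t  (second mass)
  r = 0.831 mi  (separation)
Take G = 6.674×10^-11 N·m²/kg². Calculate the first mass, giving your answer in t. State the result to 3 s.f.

From Newton's law of gravitation: m₁ = F·r²/(G·m₂).
F = 12.2 dyn = 1.220×10^-4 N; m₂ = 213 t = 2.130×10^5 kg; r = 0.831 mi = 1337 m; G = 6.674×10^-11 N·m²/kg².
m₁ = 1.535×10^7 kg
1.535×10^7 kg × (1 t / 1000 kg) = 15349 t

15300 t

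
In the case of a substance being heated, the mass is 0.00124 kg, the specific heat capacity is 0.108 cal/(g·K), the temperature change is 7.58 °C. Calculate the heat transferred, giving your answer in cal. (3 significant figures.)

1.02 cal

Directly: Q = mcΔT.
m = 0.00124 kg; c = 0.108 cal/(g·K) = 451.9 J/(kg·K); ΔT = 7.58 °C = 7.580 K.
Q = 4.247 J
4.247 J × (1 cal / 4.184 J) = 1.015 cal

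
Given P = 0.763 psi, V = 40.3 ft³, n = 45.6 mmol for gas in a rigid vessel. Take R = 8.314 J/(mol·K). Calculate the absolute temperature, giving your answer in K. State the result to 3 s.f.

From the ideal-gas law: T = PV/(nR).
P = 0.763 psi = 5261 Pa; V = 40.3 ft³ = 1.141 m³; n = 45.6 mmol = 0.04560 mol; R = 8.314 J/(mol·K).
T = 15835 K

15800 K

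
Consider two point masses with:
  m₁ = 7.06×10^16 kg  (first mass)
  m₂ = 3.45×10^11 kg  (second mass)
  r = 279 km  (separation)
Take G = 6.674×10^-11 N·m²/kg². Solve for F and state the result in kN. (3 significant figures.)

20900 kN

From Newton's law of gravitation: F = Gm₁m₂/r².
m₁ = 7.06×10^16 kg; m₂ = 3.45×10^11 kg; r = 279 km = 2.790×10^5 m; G = 6.674×10^-11 N·m²/kg².
F = 2.088×10^7 N
2.088×10^7 N × (1 kN / 1000 N) = 20883 kN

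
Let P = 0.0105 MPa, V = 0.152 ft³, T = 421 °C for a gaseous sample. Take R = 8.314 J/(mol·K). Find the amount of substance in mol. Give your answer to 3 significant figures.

From the ideal-gas law: n = PV/(RT).
P = 0.0105 MPa = 10500 Pa; V = 0.152 ft³ = 0.004304 m³; T = 421 °C = 694.1 K; R = 8.314 J/(mol·K).
n = 0.007831 mol

0.00783 mol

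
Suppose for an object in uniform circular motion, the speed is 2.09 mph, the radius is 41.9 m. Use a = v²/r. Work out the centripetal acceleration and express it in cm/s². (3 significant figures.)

2.08 cm/s²

Directly: a = v²/r.
v = 2.09 mph = 0.9343 m/s; r = 41.9 m.
a = 0.02083 m/s²
0.02083 m/s² × (1 cm/s² / 0.01000 m/s²) = 2.083 cm/s²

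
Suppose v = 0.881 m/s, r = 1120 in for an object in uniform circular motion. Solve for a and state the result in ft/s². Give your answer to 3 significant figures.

0.0895 ft/s²

a is given directly by: a = v²/r.
v = 0.881 m/s; r = 1120 in = 28.45 m.
a = 0.02728 m/s²
0.02728 m/s² × (1 ft/s² / 0.3048 m/s²) = 0.08951 ft/s²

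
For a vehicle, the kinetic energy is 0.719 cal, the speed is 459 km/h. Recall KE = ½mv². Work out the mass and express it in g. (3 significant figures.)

Rearranging KE = ½mv² for m: m = 2·KE/v².
KE = 0.719 cal = 3.008 J; v = 459 km/h = 127.5 m/s.
m = 3.701×10^-4 kg
3.701×10^-4 kg × (1 g / 0.001000 kg) = 0.3701 g

0.370 g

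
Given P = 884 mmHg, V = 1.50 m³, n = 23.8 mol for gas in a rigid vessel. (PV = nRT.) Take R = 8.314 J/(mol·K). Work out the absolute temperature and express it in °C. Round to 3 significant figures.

Solving PV = nRT for T: T = PV/(nR).
P = 884 mmHg = 1.179×10^5 Pa; V = 1.50 m³; n = 23.8 mol; R = 8.314 J/(mol·K).
T = 893.4 K
893.4 K − 273.15 = 620.3 °C

620 °C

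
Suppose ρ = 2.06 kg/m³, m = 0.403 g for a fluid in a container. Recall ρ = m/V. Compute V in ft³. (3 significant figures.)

Rearranging ρ = m/V for V: V = m/ρ.
ρ = 2.06 kg/m³; m = 0.403 g = 4.030×10^-4 kg.
V = 1.956×10^-4 m³
1.956×10^-4 m³ × (1 ft³ / 0.02832 m³) = 0.006909 ft³

0.00691 ft³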